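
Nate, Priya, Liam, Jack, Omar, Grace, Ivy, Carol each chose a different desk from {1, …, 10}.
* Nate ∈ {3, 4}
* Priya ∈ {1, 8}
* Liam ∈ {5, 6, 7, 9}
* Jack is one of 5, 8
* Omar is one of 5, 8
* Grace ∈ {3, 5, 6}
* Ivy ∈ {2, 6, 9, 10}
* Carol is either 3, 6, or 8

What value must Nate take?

4

Jack and Omar between them cover only {5, 8} — a naked pair. Remove those values from Priya, Liam, Grace, Carol.
That leaves Priya = 1.
The 2 variables Grace and Carol are confined to {3, 6}, which locks those values in; drop them from Nate, Liam, Ivy.
So Nate = 4.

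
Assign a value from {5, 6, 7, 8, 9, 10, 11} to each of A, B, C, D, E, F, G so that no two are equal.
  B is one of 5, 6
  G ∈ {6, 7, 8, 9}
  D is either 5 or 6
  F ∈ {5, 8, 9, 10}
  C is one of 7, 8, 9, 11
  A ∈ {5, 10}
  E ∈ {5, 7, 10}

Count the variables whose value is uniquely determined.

The 7 variables draw from only 7 values {5, 6, 7, 8, 9, 10, 11}, so each is used; only C can be 11, hence C = 11.
B and D share exactly the 2 values {5, 6}; by pigeonhole those values go to them, so strike 5, 6 from A, E, F, G.
A's domain is down to {10}, so A = 10. So E, F can't be 10.
E's domain is down to {7}, so E = 7. Eliminate 7 elsewhere: G.
Determined: A=10, C=11, E=7. The other variables each still have more than one consistent value. That makes 3.

3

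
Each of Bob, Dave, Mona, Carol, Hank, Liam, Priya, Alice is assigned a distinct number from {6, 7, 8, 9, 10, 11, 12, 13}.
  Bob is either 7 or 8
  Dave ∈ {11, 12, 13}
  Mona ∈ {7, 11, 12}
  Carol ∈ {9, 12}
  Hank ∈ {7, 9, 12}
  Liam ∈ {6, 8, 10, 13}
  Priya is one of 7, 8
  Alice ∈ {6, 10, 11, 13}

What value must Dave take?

The 2 variables Bob and Priya are confined to {7, 8}, which locks those values in; drop them from Mona, Hank, Liam.
The 2 variables Carol and Hank are confined to {9, 12}, which locks those values in; drop them from Dave, Mona.
Mona must be 11 (only option left). So Dave, Alice can't be 11.
So Dave = 13.

13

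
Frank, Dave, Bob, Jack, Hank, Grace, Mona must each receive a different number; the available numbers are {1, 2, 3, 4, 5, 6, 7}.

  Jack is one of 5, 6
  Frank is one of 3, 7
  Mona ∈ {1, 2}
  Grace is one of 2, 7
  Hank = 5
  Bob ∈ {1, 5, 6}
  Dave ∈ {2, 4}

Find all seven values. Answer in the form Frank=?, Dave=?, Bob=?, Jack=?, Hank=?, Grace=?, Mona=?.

Frank=3, Dave=4, Bob=1, Jack=6, Hank=5, Grace=7, Mona=2

Hank has just one choice, so Hank = 5. Remove 5 from Bob, Jack.
Jack's domain is down to {6}, so Jack = 6. So Bob can't be 6.
Bob has just one choice, so Bob = 1. Strike 1 from Mona.
That leaves Mona = 2. Remove 2 from Dave, Grace.
Dave's domain is down to {4}, so Dave = 4.
Grace must be 7 (only option left). Strike 7 from Frank.
Frank must be 3 (only option left).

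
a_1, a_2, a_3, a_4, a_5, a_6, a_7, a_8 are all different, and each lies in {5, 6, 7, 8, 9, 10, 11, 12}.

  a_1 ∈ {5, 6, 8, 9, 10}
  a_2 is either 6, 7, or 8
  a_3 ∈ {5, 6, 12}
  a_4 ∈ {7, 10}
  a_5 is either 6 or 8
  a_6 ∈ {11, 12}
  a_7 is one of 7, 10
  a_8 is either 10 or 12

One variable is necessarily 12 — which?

The 8 variables draw from only 8 values {5, 6, 7, 8, 9, 10, 11, 12}, so each is used; only a_1 can be 9, hence a_1 = 9.
Among the 7 still-open variables, 5 fits only a_3 (and all 7 values in {5, 6, 7, 8, 10, 11, 12} must be used), so a_3 = 5.
Among the 6 still-open variables, 11 fits only a_6 (and all 6 values in {6, 7, 8, 10, 11, 12} must be used), so a_6 = 11.
Among the 5 still-open variables, 12 fits only a_8 (and all 5 values in {6, 7, 8, 10, 12} must be used), so a_8 = 12.

a_8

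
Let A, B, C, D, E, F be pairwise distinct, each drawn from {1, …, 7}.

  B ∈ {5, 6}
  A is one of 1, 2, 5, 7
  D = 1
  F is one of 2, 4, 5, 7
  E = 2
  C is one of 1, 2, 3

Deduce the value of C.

D has just one choice, so D = 1. So A, C can't be 1.
E has just one choice, so E = 2. So A, C, F can't be 2.
So C = 3.

3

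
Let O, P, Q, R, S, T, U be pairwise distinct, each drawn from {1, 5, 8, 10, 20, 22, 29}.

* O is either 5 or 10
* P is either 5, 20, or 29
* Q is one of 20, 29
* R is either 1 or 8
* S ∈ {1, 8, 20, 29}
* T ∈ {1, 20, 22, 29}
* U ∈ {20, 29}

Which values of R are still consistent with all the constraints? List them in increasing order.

1, 8

The 7 variables draw from only 7 values {1, 5, 8, 10, 20, 22, 29}, so each is used; only O can be 10, hence O = 10.
The 6 still-open variables draw from only 6 values {1, 5, 8, 20, 22, 29}, so each is used; only P can be 5, hence P = 5.
Among the 5 still-open variables, 22 fits only T (and all 5 values in {1, 8, 20, 22, 29} must be used), so T = 22.
Q and U share exactly the 2 values {20, 29}; by pigeonhole those values go to them, so strike 20, 29 from S.
No further eliminations apply; R can still be any of 1, 8.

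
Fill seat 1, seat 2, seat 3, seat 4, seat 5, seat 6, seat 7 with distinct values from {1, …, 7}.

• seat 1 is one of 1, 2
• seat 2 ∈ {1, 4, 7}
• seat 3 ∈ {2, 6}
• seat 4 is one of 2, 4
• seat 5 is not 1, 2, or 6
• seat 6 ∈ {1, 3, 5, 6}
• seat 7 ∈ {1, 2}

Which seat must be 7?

seat 2

The 2 variables seat 1 and seat 7 are confined to {1, 2}, which locks those values in; drop them from seat 2, seat 3, seat 4, seat 6.
seat 3 has just one choice, so seat 3 = 6. Remove 6 from seat 6.
seat 4 has just one choice, so seat 4 = 4. Eliminate 4 elsewhere: seat 2, seat 5.
So 7 goes to seat 2.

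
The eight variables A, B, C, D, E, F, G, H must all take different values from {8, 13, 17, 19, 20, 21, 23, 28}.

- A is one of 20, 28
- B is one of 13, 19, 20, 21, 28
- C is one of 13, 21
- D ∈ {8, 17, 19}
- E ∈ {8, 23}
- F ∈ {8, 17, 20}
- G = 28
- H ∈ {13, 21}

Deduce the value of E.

G's domain is down to {28}, so G = 28. Strike 28 from A, B.
A has just one choice, so A = 20. So B, F can't be 20.
The 6 still-open variables draw from only 6 values {8, 13, 17, 19, 21, 23}, so each is used; only E can be 23, hence E = 23.

23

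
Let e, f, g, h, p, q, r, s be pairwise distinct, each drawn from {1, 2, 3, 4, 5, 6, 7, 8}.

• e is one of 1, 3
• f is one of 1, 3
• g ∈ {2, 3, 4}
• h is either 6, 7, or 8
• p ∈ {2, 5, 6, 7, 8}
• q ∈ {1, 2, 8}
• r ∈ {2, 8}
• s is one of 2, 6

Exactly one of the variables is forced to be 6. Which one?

The 8 variables draw from only 8 values {1, 2, 3, 4, 5, 6, 7, 8}, so each is used; only g can be 4, hence g = 4.
The 7 still-open variables draw from only 7 values {1, 2, 3, 5, 6, 7, 8}, so each is used; only p can be 5, hence p = 5.
The 6 still-open variables together cover exactly {1, 2, 3, 6, 7, 8} — 6 values for 6 variables — and 7 appears only in h's list, so h = 7.
The 5 still-open variables draw from only 5 values {1, 2, 3, 6, 8}, so each is used; only s can be 6, hence s = 6.

s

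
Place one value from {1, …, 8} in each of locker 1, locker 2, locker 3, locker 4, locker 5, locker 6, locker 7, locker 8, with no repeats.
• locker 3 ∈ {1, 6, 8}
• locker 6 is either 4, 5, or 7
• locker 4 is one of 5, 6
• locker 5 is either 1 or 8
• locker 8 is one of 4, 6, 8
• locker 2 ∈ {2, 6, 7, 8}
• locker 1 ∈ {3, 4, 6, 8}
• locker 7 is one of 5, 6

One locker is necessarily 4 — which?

The 8 variables draw from only 8 values {1, 2, 3, 4, 5, 6, 7, 8}, so each is used; only locker 2 can be 2, hence locker 2 = 2.
The 7 still-open variables together cover exactly {1, 3, 4, 5, 6, 7, 8} — 7 values for 7 variables — and 3 appears only in locker 1's list, so locker 1 = 3.
The 6 still-open variables draw from only 6 values {1, 4, 5, 6, 7, 8}, so each is used; only locker 6 can be 7, hence locker 6 = 7.
The 5 still-open variables draw from only 5 values {1, 4, 5, 6, 8}, so each is used; only locker 8 can be 4, hence locker 8 = 4.

locker 8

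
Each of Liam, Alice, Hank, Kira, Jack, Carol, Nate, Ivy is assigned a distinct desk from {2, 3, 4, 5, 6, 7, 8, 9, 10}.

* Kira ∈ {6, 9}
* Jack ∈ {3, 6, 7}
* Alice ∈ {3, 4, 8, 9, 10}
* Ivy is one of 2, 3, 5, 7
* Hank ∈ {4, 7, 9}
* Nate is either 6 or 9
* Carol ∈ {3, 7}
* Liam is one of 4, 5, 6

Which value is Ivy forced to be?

2

The 2 variables Kira and Nate are confined to {6, 9}, which locks those values in; drop them from Liam, Alice, Hank, Jack.
Jack and Carol share exactly the 2 values {3, 7}; by pigeonhole those values go to them, so strike 3, 7 from Alice, Hank, Ivy.
Hank's domain is down to {4}, so Hank = 4. Remove 4 from Liam, Alice.
Liam's domain is down to {5}, so Liam = 5. Remove 5 from Ivy.
So Ivy = 2.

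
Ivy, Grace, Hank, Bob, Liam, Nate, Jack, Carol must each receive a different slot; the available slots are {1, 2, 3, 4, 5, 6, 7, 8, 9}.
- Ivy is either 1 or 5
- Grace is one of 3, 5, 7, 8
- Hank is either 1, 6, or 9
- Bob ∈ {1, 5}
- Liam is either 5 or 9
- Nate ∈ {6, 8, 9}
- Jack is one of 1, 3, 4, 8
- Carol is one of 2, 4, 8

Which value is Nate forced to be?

8

Ivy and Bob share exactly the 2 values {1, 5}; by pigeonhole those values go to them, so strike 1, 5 from Grace, Hank, Liam, Jack.
Liam must be 9 (only option left). Remove 9 from Hank, Nate.
Hank must be 6 (only option left). Eliminate 6 elsewhere: Nate.
So Nate = 8.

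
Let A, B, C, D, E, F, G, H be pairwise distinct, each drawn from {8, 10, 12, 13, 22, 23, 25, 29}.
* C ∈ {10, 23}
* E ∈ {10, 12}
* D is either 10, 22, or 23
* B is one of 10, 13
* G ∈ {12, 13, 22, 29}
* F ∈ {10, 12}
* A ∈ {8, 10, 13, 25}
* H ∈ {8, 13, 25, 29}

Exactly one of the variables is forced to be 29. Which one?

The 2 variables E and F are confined to {10, 12}, which locks those values in; drop them from A, B, C, D, G.
B must be 13 (only option left). So A, G, H can't be 13.
C's domain is down to {23}, so C = 23. Strike 23 from D.
D's domain is down to {22}, so D = 22. So G can't be 22.
So 29 goes to G.

G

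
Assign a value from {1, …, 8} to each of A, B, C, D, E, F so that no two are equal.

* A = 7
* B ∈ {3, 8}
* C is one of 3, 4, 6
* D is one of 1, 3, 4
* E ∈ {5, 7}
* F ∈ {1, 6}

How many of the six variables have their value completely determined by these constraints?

2

A must be 7 (only option left). Strike 7 from E.
E's domain is down to {5}, so E = 5.
Determined: A=7, E=5. The other variables each still have more than one consistent value. That makes 2.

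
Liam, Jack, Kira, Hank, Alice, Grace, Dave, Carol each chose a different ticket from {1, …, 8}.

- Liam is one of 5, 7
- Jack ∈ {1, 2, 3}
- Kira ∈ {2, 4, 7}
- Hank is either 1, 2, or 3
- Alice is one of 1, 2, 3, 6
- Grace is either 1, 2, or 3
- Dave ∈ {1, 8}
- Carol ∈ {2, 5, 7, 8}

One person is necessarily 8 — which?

Among the 8 variables, 4 fits only Kira (and all 8 values in {1, 2, 3, 4, 5, 6, 7, 8} must be used), so Kira = 4.
The 7 still-open variables together cover exactly {1, 2, 3, 5, 6, 7, 8} — 7 values for 7 variables — and 6 appears only in Alice's list, so Alice = 6.
Jack, Hank, Grace share exactly the 3 values {1, 2, 3}; by pigeonhole those values go to them, so strike 1, 2, 3 from Dave, Carol.
So 8 goes to Dave.

Dave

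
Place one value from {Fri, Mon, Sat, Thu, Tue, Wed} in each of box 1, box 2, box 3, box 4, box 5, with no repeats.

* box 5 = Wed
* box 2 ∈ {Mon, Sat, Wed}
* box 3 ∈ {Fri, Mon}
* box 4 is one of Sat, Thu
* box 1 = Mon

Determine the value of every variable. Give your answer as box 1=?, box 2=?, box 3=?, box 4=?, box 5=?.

box 1 must be Mon (only option left). So box 2, box 3 can't be Mon.
That leaves box 3 = Fri.
box 5 has just one choice, so box 5 = Wed. Remove Wed from box 2.
box 2's domain is down to {Sat}, so box 2 = Sat. So box 4 can't be Sat.
box 4 must be Thu (only option left).

box 1=Mon, box 2=Sat, box 3=Fri, box 4=Thu, box 5=Wed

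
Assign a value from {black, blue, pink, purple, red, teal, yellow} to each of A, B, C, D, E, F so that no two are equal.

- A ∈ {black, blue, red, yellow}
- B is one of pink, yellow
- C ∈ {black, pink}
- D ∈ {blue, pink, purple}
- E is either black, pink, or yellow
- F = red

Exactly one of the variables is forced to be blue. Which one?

A

F must be red (only option left). So A can't be red.
Among the 5 still-open variables, purple fits only D (and all 5 values in {black, blue, pink, purple, yellow} must be used), so D = purple.
The 4 still-open variables draw from only 4 values {black, blue, pink, yellow}, so each is used; only A can be blue, hence A = blue.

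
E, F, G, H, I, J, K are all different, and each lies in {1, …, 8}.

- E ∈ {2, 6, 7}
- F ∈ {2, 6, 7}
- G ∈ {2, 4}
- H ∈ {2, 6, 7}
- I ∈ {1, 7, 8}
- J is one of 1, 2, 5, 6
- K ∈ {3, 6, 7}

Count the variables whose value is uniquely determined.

The 3 variables E, F, H are confined to {2, 6, 7}, which locks those values in; drop them from G, I, J, K.
G has just one choice, so G = 4.
K's domain is down to {3}, so K = 3.
Determined: G=4, K=3. The other variables each still have more than one consistent value. That makes 2.

2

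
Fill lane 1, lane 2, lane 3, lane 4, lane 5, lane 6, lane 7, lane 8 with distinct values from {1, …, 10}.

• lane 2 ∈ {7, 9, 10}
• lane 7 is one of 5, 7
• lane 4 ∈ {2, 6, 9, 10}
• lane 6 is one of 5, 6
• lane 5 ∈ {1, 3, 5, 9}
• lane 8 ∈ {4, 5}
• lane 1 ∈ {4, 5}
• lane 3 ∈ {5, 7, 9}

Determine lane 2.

The 2 variables lane 1 and lane 8 are confined to {4, 5}, which locks those values in; drop them from lane 3, lane 5, lane 6, lane 7.
lane 6 has just one choice, so lane 6 = 6. Remove 6 from lane 4.
lane 7's domain is down to {7}, so lane 7 = 7. Eliminate 7 elsewhere: lane 2, lane 3.
lane 3's domain is down to {9}, so lane 3 = 9. Eliminate 9 elsewhere: lane 2, lane 4, lane 5.
So lane 2 = 10.

10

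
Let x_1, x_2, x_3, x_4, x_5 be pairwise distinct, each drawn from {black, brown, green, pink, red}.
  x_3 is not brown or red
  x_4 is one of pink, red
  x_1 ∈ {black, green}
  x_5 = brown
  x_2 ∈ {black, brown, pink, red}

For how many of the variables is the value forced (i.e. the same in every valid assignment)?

x_5 must be brown (only option left). Eliminate brown elsewhere: x_2.
Determined: x_5=brown. The other variables each still have more than one consistent value. That makes 1.

1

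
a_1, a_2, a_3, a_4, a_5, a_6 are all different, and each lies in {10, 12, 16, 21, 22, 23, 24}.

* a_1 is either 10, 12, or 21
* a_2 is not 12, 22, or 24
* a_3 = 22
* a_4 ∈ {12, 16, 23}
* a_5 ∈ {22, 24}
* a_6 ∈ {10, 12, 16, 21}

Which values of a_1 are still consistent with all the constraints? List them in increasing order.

a_3 must be 22 (only option left). Eliminate 22 elsewhere: a_5.
That leaves a_5 = 24.
No further eliminations apply; a_1 can still be any of 10, 12, 21.

10, 12, 21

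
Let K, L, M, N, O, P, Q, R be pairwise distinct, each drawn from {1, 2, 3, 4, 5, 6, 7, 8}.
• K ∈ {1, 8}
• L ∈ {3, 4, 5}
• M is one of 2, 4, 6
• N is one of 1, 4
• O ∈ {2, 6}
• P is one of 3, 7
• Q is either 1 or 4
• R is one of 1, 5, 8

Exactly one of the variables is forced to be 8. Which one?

K

The 8 variables draw from only 8 values {1, 2, 3, 4, 5, 6, 7, 8}, so each is used; only P can be 7, hence P = 7.
The 7 still-open variables draw from only 7 values {1, 2, 3, 4, 5, 6, 8}, so each is used; only L can be 3, hence L = 3.
Among the 6 still-open variables, 5 fits only R (and all 6 values in {1, 2, 4, 5, 6, 8} must be used), so R = 5.
The 5 still-open variables together cover exactly {1, 2, 4, 6, 8} — 5 values for 5 variables — and 8 appears only in K's list, so K = 8.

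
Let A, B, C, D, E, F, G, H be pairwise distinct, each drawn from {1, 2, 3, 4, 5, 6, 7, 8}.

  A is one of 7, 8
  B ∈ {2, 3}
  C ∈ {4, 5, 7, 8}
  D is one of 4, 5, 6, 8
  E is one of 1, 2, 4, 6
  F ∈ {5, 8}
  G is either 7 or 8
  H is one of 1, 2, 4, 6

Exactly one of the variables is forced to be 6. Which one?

Among the 8 variables, 3 fits only B (and all 8 values in {1, 2, 3, 4, 5, 6, 7, 8} must be used), so B = 3.
The 2 variables A and G are confined to {7, 8}, which locks those values in; drop them from C, D, F.
F's domain is down to {5}, so F = 5. Remove 5 from C, D.
C must be 4 (only option left). Eliminate 4 elsewhere: D, E, H.
So 6 goes to D.

D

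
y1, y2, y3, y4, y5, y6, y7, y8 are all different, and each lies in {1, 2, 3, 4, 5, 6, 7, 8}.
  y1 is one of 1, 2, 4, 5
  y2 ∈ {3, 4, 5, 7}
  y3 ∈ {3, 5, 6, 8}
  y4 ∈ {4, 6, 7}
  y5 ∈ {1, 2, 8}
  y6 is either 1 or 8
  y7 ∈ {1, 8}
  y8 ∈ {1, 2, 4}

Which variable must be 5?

y1

The 2 variables y6 and y7 are confined to {1, 8}, which locks those values in; drop them from y1, y3, y5, y8.
y5's domain is down to {2}, so y5 = 2. Eliminate 2 elsewhere: y1, y8.
y8 has just one choice, so y8 = 4. Strike 4 from y1, y2, y4.
So 5 goes to y1.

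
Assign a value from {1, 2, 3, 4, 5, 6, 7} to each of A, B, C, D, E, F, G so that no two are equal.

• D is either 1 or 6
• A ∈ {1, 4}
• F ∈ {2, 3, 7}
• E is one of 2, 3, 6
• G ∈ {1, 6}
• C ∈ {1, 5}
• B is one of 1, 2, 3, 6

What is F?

7

Among the 7 variables, 4 fits only A (and all 7 values in {1, 2, 3, 4, 5, 6, 7} must be used), so A = 4.
Among the 6 still-open variables, 5 fits only C (and all 6 values in {1, 2, 3, 5, 6, 7} must be used), so C = 5.
The 5 still-open variables together cover exactly {1, 2, 3, 6, 7} — 5 values for 5 variables — and 7 appears only in F's list, so F = 7.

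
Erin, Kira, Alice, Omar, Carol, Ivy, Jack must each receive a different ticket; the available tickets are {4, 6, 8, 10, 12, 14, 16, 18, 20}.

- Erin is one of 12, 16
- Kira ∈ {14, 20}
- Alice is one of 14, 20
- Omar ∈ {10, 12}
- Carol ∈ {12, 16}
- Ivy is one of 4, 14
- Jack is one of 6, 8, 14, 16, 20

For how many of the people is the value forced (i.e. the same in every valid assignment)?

Erin and Carol share exactly the 2 values {12, 16}; by pigeonhole those values go to them, so strike 12, 16 from Omar, Jack.
Omar's domain is down to {10}, so Omar = 10.
Kira and Alice between them cover only {14, 20} — a naked pair. Remove those values from Ivy, Jack.
Ivy must be 4 (only option left).
Determined: Omar=10, Ivy=4. The other people each still have more than one consistent value. That makes 2.

2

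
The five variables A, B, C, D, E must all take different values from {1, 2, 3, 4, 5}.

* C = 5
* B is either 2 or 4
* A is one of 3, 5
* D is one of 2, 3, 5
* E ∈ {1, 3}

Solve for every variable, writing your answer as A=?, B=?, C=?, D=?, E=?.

A=3, B=4, C=5, D=2, E=1

C's domain is down to {5}, so C = 5. Eliminate 5 elsewhere: A, D.
A has just one choice, so A = 3. So D, E can't be 3.
D has just one choice, so D = 2. Remove 2 from B.
E's domain is down to {1}, so E = 1.
B must be 4 (only option left).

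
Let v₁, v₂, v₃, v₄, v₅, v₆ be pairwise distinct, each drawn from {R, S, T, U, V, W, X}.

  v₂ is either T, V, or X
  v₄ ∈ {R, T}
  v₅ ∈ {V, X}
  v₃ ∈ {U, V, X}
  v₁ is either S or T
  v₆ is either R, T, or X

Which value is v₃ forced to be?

Among the 6 variables, S fits only v₁ (and all 6 values in {R, S, T, U, V, X} must be used), so v₁ = S.
Among the 5 still-open variables, U fits only v₃ (and all 5 values in {R, T, U, V, X} must be used), so v₃ = U.

U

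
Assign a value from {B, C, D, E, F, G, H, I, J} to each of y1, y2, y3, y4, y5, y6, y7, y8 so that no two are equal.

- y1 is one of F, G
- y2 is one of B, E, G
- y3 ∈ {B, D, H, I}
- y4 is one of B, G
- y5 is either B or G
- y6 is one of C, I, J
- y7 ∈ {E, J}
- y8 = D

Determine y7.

J

y8 has just one choice, so y8 = D. Strike D from y3.
y4 and y5 share exactly the 2 values {B, G}; by pigeonhole those values go to them, so strike B, G from y1, y2, y3.
y1 must be F (only option left).
y2 has just one choice, so y2 = E. So y7 can't be E.
So y7 = J.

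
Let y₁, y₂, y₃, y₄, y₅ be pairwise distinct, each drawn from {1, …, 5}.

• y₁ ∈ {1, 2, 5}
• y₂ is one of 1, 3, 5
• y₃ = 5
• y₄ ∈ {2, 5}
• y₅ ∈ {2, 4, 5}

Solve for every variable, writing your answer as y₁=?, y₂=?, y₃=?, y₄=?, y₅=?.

y₁=1, y₂=3, y₃=5, y₄=2, y₅=4

y₃'s domain is down to {5}, so y₃ = 5. Strike 5 from y₁, y₂, y₄, y₅.
That leaves y₄ = 2. Eliminate 2 elsewhere: y₁, y₅.
y₅'s domain is down to {4}, so y₅ = 4.
y₁ has just one choice, so y₁ = 1. Remove 1 from y₂.
That leaves y₂ = 3.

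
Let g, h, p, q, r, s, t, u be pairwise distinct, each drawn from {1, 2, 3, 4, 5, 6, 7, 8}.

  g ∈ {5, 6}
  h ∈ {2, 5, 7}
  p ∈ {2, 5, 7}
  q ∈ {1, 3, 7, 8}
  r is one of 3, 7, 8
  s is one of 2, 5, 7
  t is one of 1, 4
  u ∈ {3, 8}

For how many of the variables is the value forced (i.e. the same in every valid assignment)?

Among the 8 variables, 4 fits only t (and all 8 values in {1, 2, 3, 4, 5, 6, 7, 8} must be used), so t = 4.
The 7 still-open variables draw from only 7 values {1, 2, 3, 5, 6, 7, 8}, so each is used; only q can be 1, hence q = 1.
The 6 still-open variables together cover exactly {2, 3, 5, 6, 7, 8} — 6 values for 6 variables — and 6 appears only in g's list, so g = 6.
The 3 variables h, p, s are confined to {2, 5, 7}, which locks those values in; drop them from r.
Determined: g=6, q=1, t=4. The other variables each still have more than one consistent value. That makes 3.

3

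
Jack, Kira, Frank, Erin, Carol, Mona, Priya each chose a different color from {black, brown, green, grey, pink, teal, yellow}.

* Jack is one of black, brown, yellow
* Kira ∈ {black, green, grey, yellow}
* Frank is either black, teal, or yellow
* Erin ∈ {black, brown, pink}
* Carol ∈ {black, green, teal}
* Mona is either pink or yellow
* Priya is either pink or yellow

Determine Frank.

teal

The 7 variables together cover exactly {black, brown, green, grey, pink, teal, yellow} — 7 values for 7 variables — and grey appears only in Kira's list, so Kira = grey.
The 6 still-open variables together cover exactly {black, brown, green, pink, teal, yellow} — 6 values for 6 variables — and green appears only in Carol's list, so Carol = green.
The 5 still-open variables together cover exactly {black, brown, pink, teal, yellow} — 5 values for 5 variables — and teal appears only in Frank's list, so Frank = teal.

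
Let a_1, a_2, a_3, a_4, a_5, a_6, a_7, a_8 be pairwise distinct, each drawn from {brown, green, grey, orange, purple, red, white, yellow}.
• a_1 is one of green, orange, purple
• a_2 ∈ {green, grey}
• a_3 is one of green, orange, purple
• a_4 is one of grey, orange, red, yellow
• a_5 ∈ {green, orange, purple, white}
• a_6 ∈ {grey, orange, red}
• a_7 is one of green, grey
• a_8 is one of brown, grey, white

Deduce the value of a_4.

yellow

Among the 8 variables, brown fits only a_8 (and all 8 values in {brown, green, grey, orange, purple, red, white, yellow} must be used), so a_8 = brown.
The 7 still-open variables draw from only 7 values {green, grey, orange, purple, red, white, yellow}, so each is used; only a_5 can be white, hence a_5 = white.
Among the 6 still-open variables, yellow fits only a_4 (and all 6 values in {green, grey, orange, purple, red, yellow} must be used), so a_4 = yellow.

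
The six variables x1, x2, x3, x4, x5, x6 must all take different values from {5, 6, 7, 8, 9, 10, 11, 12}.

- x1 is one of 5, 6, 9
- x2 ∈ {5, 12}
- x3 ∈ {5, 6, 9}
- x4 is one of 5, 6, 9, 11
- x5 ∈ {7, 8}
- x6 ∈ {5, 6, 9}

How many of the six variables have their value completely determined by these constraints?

2

x1, x3, x6 share exactly the 3 values {5, 6, 9}; by pigeonhole those values go to them, so strike 5, 6, 9 from x2, x4.
That leaves x2 = 12.
That leaves x4 = 11.
Determined: x2=12, x4=11. The other variables each still have more than one consistent value. That makes 2.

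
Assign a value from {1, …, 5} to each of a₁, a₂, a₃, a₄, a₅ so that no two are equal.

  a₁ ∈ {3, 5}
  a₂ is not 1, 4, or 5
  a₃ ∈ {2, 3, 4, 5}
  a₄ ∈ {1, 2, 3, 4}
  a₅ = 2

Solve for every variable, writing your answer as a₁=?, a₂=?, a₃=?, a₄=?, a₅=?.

a₁=5, a₂=3, a₃=4, a₄=1, a₅=2

a₅ must be 2 (only option left). Eliminate 2 elsewhere: a₂, a₃, a₄.
a₂ must be 3 (only option left). Eliminate 3 elsewhere: a₁, a₃, a₄.
That leaves a₁ = 5. Eliminate 5 elsewhere: a₃.
a₃ must be 4 (only option left). Strike 4 from a₄.
a₄ has just one choice, so a₄ = 1.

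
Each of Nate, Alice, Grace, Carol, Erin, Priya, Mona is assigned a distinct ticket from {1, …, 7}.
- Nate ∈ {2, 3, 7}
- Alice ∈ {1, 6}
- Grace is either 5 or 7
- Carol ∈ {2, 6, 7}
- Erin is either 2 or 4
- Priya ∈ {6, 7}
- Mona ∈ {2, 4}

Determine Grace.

5

The 7 variables draw from only 7 values {1, 2, 3, 4, 5, 6, 7}, so each is used; only Alice can be 1, hence Alice = 1.
Among the 6 still-open variables, 3 fits only Nate (and all 6 values in {2, 3, 4, 5, 6, 7} must be used), so Nate = 3.
The 5 still-open variables draw from only 5 values {2, 4, 5, 6, 7}, so each is used; only Grace can be 5, hence Grace = 5.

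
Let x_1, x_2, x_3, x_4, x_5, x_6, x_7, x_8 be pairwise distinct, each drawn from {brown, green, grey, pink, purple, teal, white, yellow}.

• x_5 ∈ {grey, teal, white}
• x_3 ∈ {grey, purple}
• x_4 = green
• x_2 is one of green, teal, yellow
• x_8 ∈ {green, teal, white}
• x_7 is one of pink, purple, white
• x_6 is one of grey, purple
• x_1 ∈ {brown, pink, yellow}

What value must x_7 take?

pink

x_4's domain is down to {green}, so x_4 = green. So x_2, x_8 can't be green.
The 7 still-open variables draw from only 7 values {brown, grey, pink, purple, teal, white, yellow}, so each is used; only x_1 can be brown, hence x_1 = brown.
Among the 6 still-open variables, pink fits only x_7 (and all 6 values in {grey, pink, purple, teal, white, yellow} must be used), so x_7 = pink.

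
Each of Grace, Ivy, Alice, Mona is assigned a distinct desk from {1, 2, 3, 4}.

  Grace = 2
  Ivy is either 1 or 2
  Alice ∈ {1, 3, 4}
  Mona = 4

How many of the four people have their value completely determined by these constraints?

4

Grace's domain is down to {2}, so Grace = 2. Eliminate 2 elsewhere: Ivy.
Ivy has just one choice, so Ivy = 1. Remove 1 from Alice.
Mona has just one choice, so Mona = 4. Strike 4 from Alice.
Alice must be 3 (only option left).
Every person is fixed: Grace=2, Ivy=1, Alice=3, Mona=4. That makes 4.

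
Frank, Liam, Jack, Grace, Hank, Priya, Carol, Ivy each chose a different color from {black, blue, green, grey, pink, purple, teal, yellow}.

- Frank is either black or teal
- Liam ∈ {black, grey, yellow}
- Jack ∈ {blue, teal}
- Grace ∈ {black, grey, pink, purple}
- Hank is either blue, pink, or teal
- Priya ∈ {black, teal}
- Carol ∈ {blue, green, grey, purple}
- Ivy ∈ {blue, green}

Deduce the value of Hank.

pink

The 8 variables draw from only 8 values {black, blue, green, grey, pink, purple, teal, yellow}, so each is used; only Liam can be yellow, hence Liam = yellow.
Frank and Priya between them cover only {black, teal} — a naked pair. Remove those values from Jack, Grace, Hank.
Jack's domain is down to {blue}, so Jack = blue. Eliminate blue elsewhere: Hank, Carol, Ivy.
So Hank = pink.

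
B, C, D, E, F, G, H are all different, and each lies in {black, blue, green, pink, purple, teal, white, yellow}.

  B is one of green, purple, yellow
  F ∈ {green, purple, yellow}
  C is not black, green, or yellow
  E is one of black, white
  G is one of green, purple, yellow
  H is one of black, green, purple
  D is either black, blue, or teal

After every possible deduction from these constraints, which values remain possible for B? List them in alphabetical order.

B, F, G share exactly the 3 values {green, purple, yellow}; by pigeonhole those values go to them, so strike green, purple, yellow from C, H.
H must be black (only option left). Strike black from D, E.
That leaves E = white. Remove white from C.
No further eliminations apply; B can still be any of green, purple, yellow.

green, purple, yellow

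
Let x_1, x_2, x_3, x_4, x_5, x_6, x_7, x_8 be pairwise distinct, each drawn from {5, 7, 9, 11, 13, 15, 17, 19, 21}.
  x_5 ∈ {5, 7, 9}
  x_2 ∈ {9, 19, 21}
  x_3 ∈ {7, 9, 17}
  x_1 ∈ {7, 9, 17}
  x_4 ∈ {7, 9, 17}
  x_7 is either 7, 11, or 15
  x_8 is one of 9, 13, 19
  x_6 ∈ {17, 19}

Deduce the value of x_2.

21

x_1, x_3, x_4 share exactly the 3 values {7, 9, 17}; by pigeonhole those values go to them, so strike 7, 9, 17 from x_2, x_5, x_6, x_7, x_8.
That leaves x_5 = 5.
x_6 has just one choice, so x_6 = 19. Strike 19 from x_2, x_8.
So x_2 = 21.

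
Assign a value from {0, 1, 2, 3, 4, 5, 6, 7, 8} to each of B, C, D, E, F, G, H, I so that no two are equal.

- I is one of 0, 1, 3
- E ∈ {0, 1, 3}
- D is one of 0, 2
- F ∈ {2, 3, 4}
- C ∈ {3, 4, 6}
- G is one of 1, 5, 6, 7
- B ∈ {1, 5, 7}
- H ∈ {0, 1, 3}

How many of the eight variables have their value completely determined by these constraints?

E, H, I between them cover only {0, 1, 3} — a naked triple. Remove those values from B, C, D, F, G.
D must be 2 (only option left). Strike 2 from F.
F must be 4 (only option left). Eliminate 4 elsewhere: C.
C has just one choice, so C = 6. Eliminate 6 elsewhere: G.
Determined: C=6, D=2, F=4. The other variables each still have more than one consistent value. That makes 3.

3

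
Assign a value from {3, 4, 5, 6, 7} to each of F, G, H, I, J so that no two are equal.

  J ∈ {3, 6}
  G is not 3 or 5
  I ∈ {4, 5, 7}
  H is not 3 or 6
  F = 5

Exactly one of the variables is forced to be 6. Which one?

G

F must be 5 (only option left). Strike 5 from H, I.
The 4 still-open variables together cover exactly {3, 4, 6, 7} — 4 values for 4 variables — and 3 appears only in J's list, so J = 3.
Among the 3 still-open variables, 6 fits only G (and all 3 values in {4, 6, 7} must be used), so G = 6.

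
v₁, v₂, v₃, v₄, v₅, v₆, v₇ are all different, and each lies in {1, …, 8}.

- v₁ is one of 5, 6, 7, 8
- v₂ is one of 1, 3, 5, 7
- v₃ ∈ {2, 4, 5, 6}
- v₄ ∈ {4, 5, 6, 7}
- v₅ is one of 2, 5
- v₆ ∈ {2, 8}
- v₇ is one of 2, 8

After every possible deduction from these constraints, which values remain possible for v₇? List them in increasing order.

The 2 variables v₆ and v₇ are confined to {2, 8}, which locks those values in; drop them from v₁, v₃, v₅.
v₅ has just one choice, so v₅ = 5. Remove 5 from v₁, v₂, v₃, v₄.
The 3 variables v₁, v₃, v₄ are confined to {4, 6, 7}, which locks those values in; drop them from v₂.
No further eliminations apply; v₇ can still be any of 2, 8.

2, 8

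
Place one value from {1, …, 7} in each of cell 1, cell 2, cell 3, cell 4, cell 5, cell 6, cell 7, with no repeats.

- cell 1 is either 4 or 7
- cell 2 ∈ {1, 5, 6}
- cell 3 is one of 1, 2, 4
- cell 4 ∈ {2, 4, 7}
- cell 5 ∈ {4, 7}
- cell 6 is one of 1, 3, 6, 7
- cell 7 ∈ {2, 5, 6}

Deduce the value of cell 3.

1

The 7 variables together cover exactly {1, 2, 3, 4, 5, 6, 7} — 7 values for 7 variables — and 3 appears only in cell 6's list, so cell 6 = 3.
cell 1 and cell 5 between them cover only {4, 7} — a naked pair. Remove those values from cell 3, cell 4.
cell 4 must be 2 (only option left). Remove 2 from cell 3, cell 7.
So cell 3 = 1.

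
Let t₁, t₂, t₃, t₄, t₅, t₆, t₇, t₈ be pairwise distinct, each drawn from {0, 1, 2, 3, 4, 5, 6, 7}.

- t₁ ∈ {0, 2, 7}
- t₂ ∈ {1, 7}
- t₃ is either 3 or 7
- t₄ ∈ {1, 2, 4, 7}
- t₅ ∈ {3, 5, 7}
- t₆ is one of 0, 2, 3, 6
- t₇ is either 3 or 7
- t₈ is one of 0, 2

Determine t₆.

6

The 8 variables draw from only 8 values {0, 1, 2, 3, 4, 5, 6, 7}, so each is used; only t₄ can be 4, hence t₄ = 4.
The 7 still-open variables together cover exactly {0, 1, 2, 3, 5, 6, 7} — 7 values for 7 variables — and 1 appears only in t₂'s list, so t₂ = 1.
The 6 still-open variables draw from only 6 values {0, 2, 3, 5, 6, 7}, so each is used; only t₅ can be 5, hence t₅ = 5.
The 5 still-open variables together cover exactly {0, 2, 3, 6, 7} — 5 values for 5 variables — and 6 appears only in t₆'s list, so t₆ = 6.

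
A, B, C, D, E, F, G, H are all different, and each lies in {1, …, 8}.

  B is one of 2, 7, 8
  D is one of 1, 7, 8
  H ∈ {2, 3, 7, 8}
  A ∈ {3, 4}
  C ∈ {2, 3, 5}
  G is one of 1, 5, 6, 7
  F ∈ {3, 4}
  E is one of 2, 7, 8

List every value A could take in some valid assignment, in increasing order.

3, 4

The 8 variables draw from only 8 values {1, 2, 3, 4, 5, 6, 7, 8}, so each is used; only G can be 6, hence G = 6.
The 7 still-open variables draw from only 7 values {1, 2, 3, 4, 5, 7, 8}, so each is used; only D can be 1, hence D = 1.
The 6 still-open variables together cover exactly {2, 3, 4, 5, 7, 8} — 6 values for 6 variables — and 5 appears only in C's list, so C = 5.
The 2 variables A and F are confined to {3, 4}, which locks those values in; drop them from H.
No further eliminations apply; A can still be any of 3, 4.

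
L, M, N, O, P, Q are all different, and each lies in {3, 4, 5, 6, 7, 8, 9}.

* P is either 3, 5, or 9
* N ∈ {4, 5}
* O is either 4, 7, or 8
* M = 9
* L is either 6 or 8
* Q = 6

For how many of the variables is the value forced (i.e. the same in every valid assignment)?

3

M has just one choice, so M = 9. Eliminate 9 elsewhere: P.
Q must be 6 (only option left). Eliminate 6 elsewhere: L.
That leaves L = 8. Eliminate 8 elsewhere: O.
Determined: L=8, M=9, Q=6. The other variables each still have more than one consistent value. That makes 3.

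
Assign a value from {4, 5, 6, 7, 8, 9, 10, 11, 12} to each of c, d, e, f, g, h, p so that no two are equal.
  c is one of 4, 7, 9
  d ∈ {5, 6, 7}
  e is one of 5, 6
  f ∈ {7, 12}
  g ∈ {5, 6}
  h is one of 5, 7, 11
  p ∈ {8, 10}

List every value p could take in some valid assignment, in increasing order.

8, 10

The 2 variables e and g are confined to {5, 6}, which locks those values in; drop them from d, h.
d's domain is down to {7}, so d = 7. Strike 7 from c, f, h.
f's domain is down to {12}, so f = 12.
h has just one choice, so h = 11.
No further eliminations apply; p can still be any of 8, 10.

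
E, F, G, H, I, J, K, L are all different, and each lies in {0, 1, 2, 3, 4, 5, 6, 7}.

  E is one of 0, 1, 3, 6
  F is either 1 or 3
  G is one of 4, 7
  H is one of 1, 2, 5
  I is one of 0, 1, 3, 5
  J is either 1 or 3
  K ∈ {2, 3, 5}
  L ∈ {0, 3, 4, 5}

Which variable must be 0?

I

The 8 variables draw from only 8 values {0, 1, 2, 3, 4, 5, 6, 7}, so each is used; only E can be 6, hence E = 6.
The 7 still-open variables together cover exactly {0, 1, 2, 3, 4, 5, 7} — 7 values for 7 variables — and 7 appears only in G's list, so G = 7.
The 6 still-open variables draw from only 6 values {0, 1, 2, 3, 4, 5}, so each is used; only L can be 4, hence L = 4.
The 5 still-open variables draw from only 5 values {0, 1, 2, 3, 5}, so each is used; only I can be 0, hence I = 0.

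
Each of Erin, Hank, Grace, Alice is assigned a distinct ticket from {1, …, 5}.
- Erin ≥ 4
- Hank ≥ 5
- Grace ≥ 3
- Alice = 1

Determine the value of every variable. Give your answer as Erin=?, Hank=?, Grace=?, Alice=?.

Hank has just one choice, so Hank = 5. Strike 5 from Erin, Grace.
That leaves Alice = 1.
Erin has just one choice, so Erin = 4. Strike 4 from Grace.
That leaves Grace = 3.

Erin=4, Hank=5, Grace=3, Alice=1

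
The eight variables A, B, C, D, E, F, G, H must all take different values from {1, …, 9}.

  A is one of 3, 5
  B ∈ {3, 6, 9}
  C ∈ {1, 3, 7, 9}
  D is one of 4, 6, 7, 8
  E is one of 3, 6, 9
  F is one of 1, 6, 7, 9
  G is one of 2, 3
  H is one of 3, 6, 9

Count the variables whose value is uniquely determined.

2

B, E, H share exactly the 3 values {3, 6, 9}; by pigeonhole those values go to them, so strike 3, 6, 9 from A, C, D, F, G.
A has just one choice, so A = 5.
G has just one choice, so G = 2.
C and F between them cover only {1, 7} — a naked pair. Remove those values from D.
Determined: A=5, G=2. The other variables each still have more than one consistent value. That makes 2.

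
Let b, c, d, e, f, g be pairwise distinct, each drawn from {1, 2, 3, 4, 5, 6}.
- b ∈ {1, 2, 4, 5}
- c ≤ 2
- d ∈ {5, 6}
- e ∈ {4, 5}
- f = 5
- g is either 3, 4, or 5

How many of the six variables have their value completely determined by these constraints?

4

f has just one choice, so f = 5. So b, d, e, g can't be 5.
That leaves d = 6.
e must be 4 (only option left). So b, g can't be 4.
g's domain is down to {3}, so g = 3.
Determined: d=6, e=4, f=5, g=3. The other variables each still have more than one consistent value. That makes 4.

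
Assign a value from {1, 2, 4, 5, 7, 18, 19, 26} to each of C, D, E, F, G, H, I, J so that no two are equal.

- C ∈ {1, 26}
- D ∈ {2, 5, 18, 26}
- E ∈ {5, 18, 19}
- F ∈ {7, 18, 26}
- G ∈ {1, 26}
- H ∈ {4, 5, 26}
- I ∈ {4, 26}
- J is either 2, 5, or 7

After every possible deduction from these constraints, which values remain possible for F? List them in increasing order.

The 8 variables together cover exactly {1, 2, 4, 5, 7, 18, 19, 26} — 8 values for 8 variables — and 19 appears only in E's list, so E = 19.
C and G share exactly the 2 values {1, 26}; by pigeonhole those values go to them, so strike 1, 26 from D, F, H, I.
I must be 4 (only option left). Remove 4 from H.
That leaves H = 5. Remove 5 from D, J.
No further eliminations apply; F can still be any of 7, 18.

7, 18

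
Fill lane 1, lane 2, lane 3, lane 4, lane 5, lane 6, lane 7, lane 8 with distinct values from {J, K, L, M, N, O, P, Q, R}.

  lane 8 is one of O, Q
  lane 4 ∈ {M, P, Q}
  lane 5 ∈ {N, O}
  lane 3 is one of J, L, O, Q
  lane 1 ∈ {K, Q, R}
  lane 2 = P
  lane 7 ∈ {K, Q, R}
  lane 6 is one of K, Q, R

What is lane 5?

N

lane 2 has just one choice, so lane 2 = P. Eliminate P elsewhere: lane 4.
lane 1, lane 6, lane 7 share exactly the 3 values {K, Q, R}; by pigeonhole those values go to them, so strike K, Q, R from lane 3, lane 4, lane 8.
That leaves lane 4 = M.
lane 8 must be O (only option left). So lane 3, lane 5 can't be O.
So lane 5 = N.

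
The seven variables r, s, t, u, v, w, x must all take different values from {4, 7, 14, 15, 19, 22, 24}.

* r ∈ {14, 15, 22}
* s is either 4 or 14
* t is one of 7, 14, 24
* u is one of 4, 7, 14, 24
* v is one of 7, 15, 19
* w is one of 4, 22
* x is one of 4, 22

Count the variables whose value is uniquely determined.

The 7 variables draw from only 7 values {4, 7, 14, 15, 19, 22, 24}, so each is used; only v can be 19, hence v = 19.
The 6 still-open variables together cover exactly {4, 7, 14, 15, 22, 24} — 6 values for 6 variables — and 15 appears only in r's list, so r = 15.
w and x between them cover only {4, 22} — a naked pair. Remove those values from s, u.
s has just one choice, so s = 14. Eliminate 14 elsewhere: t, u.
Determined: r=15, s=14, v=19. The other variables each still have more than one consistent value. That makes 3.

3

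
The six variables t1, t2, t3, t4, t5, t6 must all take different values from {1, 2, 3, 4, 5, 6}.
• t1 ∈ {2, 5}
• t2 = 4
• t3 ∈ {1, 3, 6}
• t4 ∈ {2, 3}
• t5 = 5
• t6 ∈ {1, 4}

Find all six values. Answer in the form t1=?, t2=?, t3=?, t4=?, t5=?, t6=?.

t2's domain is down to {4}, so t2 = 4. Remove 4 from t6.
t5 must be 5 (only option left). Eliminate 5 elsewhere: t1.
t6 must be 1 (only option left). So t3 can't be 1.
t1's domain is down to {2}, so t1 = 2. Eliminate 2 elsewhere: t4.
That leaves t4 = 3. Eliminate 3 elsewhere: t3.
t3's domain is down to {6}, so t3 = 6.

t1=2, t2=4, t3=6, t4=3, t5=5, t6=1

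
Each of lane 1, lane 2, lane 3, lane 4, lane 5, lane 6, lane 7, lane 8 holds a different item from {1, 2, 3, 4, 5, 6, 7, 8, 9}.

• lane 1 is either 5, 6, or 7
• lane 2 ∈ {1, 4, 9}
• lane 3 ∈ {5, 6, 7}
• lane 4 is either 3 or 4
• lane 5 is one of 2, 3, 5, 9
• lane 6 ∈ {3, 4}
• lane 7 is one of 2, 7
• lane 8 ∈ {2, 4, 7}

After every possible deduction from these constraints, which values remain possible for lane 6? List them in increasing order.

Among the 8 variables, 1 fits only lane 2 (and all 8 values in {1, 2, 3, 4, 5, 6, 7, 9} must be used), so lane 2 = 1.
The 7 still-open variables draw from only 7 values {2, 3, 4, 5, 6, 7, 9}, so each is used; only lane 5 can be 9, hence lane 5 = 9.
lane 4 and lane 6 between them cover only {3, 4} — a naked pair. Remove those values from lane 8.
The 2 variables lane 7 and lane 8 are confined to {2, 7}, which locks those values in; drop them from lane 1, lane 3.
No further eliminations apply; lane 6 can still be any of 3, 4.

3, 4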